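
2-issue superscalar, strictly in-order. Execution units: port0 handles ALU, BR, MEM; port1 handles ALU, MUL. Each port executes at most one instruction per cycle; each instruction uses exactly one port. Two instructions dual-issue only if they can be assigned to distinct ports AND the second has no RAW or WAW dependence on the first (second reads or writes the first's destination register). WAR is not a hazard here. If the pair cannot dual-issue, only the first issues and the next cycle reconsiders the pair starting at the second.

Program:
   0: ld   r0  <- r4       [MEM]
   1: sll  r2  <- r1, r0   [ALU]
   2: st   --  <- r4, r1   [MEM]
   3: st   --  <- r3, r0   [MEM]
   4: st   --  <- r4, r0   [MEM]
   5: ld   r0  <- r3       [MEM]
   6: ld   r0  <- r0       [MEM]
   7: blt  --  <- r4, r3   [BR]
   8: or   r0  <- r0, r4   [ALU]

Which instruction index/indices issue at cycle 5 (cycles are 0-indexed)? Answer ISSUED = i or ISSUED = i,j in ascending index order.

  cy0 -> i0 (ld) RAW r0
  cy1 -> i1&i2 (sll st) pair
  cy2 -> i3 (st) no-port MEM/MEM
  cy3 -> i4 (st) no-port MEM/MEM
  cy4 -> i5 (ld) no-port MEM/MEM
  cy5 -> i6 (ld) no-port MEM/BR
  cy6 -> i7&i8 (blt or) pair

ISSUED = 6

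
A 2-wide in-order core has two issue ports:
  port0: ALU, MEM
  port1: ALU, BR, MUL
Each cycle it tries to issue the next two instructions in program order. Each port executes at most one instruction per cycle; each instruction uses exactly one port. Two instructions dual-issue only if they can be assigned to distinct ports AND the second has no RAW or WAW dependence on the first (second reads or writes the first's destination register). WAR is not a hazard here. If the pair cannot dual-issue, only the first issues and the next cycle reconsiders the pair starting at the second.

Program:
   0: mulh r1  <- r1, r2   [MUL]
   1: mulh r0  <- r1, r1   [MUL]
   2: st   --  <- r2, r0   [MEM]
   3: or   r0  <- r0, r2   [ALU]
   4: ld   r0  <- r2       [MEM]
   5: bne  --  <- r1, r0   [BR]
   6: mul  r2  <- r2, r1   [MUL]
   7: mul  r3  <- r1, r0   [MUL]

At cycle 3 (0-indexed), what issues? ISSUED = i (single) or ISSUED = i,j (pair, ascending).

ISSUED = 4

[0] i0  mulh.MUL  -- no-port MUL/MUL
[1] i1  mulh.MUL  -- RAW r0
[2] i2/i3  st.MEM/or.ALU  -- pair
[3] i4  ld.MEM  -- RAW r0
[4] i5  bne.BR  -- no-port BR/MUL
[5] i6  mul.MUL  -- no-port MUL/MUL
[6] i7  mul.MUL  -- tail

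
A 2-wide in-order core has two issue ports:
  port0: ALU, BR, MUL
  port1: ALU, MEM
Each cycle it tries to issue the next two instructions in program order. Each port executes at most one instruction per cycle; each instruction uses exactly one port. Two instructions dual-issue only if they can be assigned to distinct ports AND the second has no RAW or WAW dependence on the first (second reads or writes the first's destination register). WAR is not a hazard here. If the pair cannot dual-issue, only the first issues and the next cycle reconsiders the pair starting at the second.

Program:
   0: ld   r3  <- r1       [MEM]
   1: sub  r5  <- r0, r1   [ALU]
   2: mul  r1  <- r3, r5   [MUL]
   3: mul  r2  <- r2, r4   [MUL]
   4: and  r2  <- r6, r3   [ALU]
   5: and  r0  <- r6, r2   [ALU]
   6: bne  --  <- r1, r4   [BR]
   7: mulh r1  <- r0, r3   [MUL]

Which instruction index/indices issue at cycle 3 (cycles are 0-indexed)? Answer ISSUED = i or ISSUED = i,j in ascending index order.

#0 head=0: ld/sub i0&i1 pair
#1 head=2: mul i2 no-port MUL/MUL
#2 head=3: mul i3 WAW r2
#3 head=4: and i4 RAW r2
#4 head=5: and/bne i5&i6 pair
#5 head=7: mulh i7 tail

ISSUED = 4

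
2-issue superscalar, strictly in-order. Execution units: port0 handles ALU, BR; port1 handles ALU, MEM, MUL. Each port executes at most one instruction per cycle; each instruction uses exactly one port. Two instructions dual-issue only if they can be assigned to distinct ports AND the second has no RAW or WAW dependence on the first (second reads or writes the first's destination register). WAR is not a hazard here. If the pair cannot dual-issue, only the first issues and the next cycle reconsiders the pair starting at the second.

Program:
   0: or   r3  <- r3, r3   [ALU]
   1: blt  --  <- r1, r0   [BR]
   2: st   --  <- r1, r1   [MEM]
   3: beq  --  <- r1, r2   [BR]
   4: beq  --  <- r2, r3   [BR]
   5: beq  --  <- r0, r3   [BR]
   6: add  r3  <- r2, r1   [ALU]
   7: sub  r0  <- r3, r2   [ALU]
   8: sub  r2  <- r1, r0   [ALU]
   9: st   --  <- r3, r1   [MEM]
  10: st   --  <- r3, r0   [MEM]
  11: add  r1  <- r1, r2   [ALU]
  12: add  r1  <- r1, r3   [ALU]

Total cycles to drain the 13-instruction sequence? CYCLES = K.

#0 head=0: or.ALU+blt.BR i0,i1 pair
#1 head=2: st.MEM+beq.BR i2,i3 pair
#2 head=4: beq.BR i4 no-port BR/BR
#3 head=5: beq.BR+add.ALU i5,i6 pair
#4 head=7: sub.ALU i7 RAW r0
#5 head=8: sub.ALU+st.MEM i8,i9 pair
#6 head=10: st.MEM+add.ALU i10,i11 pair
#7 head=12: add.ALU i12 tail

CYCLES = 8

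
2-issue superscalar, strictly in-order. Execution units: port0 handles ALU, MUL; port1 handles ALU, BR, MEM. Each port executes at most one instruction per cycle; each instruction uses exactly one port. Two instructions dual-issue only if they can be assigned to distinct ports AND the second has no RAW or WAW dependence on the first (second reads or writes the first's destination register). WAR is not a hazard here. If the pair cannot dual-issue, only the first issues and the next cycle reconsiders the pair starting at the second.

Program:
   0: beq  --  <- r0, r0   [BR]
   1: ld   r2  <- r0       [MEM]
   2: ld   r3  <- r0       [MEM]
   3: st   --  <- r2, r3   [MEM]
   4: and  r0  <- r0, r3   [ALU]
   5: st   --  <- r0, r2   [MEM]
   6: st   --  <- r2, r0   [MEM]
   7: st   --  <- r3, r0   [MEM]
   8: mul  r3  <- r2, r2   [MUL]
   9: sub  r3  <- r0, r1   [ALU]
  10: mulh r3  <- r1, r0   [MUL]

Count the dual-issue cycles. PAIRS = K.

#0 head=0: beq i0 no-port BR/MEM
#1 head=1: ld i1 no-port MEM/MEM
#2 head=2: ld i2 no-port MEM/MEM
#3 head=3: st and i3+i4 pair
#4 head=5: st i5 no-port MEM/MEM
#5 head=6: st i6 no-port MEM/MEM
#6 head=7: st mul i7+i8 pair
#7 head=9: sub i9 WAW r3
#8 head=10: mulh i10 tail

PAIRS = 2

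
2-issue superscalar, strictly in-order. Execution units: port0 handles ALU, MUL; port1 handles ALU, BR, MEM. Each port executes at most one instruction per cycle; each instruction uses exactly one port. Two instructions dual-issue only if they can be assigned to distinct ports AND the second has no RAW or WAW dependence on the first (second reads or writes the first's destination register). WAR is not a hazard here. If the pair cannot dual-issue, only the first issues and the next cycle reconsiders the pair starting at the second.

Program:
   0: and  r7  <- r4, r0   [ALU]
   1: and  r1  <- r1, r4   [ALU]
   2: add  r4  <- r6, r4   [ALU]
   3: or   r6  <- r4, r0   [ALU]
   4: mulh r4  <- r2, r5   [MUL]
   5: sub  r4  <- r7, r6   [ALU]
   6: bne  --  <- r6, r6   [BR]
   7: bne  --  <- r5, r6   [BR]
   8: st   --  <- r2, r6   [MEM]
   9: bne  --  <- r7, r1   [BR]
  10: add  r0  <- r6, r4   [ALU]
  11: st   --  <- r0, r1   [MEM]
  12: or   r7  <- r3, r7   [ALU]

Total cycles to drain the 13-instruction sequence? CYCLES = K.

CYCLES = 8

[0] i0&i1  and and  -- dual
[1] i2  add  -- RAW r4
[2] i3&i4  or mulh  -- dual
[3] i5&i6  sub bne  -- dual
[4] i7  bne  -- no-port BR/MEM
[5] i8  st  -- no-port MEM/BR
[6] i9&i10  bne add  -- dual
[7] i11&i12  st or  -- dual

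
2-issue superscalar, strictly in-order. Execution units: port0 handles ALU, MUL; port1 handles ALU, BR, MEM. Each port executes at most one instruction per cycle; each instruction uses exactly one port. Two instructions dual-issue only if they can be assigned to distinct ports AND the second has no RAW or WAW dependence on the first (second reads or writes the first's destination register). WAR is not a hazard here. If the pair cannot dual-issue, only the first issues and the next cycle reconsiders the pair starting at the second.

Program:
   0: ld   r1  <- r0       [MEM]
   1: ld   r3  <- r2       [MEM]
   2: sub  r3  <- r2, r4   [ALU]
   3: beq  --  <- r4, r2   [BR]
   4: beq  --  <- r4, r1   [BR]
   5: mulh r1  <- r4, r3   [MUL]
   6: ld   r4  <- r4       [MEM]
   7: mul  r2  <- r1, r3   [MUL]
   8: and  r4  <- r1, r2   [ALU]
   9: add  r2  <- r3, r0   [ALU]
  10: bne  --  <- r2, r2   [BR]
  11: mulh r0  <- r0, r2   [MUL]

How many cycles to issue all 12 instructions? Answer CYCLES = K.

t=0 i0:ld.MEM ; no-port MEM/MEM
t=1 i1:ld.MEM ; WAW r3
t=2 i2/i3:sub.ALU beq.BR ; pair
t=3 i4/i5:beq.BR mulh.MUL ; pair
t=4 i6/i7:ld.MEM mul.MUL ; pair
t=5 i8/i9:and.ALU add.ALU ; pair
t=6 i10/i11:bne.BR mulh.MUL ; pair

CYCLES = 7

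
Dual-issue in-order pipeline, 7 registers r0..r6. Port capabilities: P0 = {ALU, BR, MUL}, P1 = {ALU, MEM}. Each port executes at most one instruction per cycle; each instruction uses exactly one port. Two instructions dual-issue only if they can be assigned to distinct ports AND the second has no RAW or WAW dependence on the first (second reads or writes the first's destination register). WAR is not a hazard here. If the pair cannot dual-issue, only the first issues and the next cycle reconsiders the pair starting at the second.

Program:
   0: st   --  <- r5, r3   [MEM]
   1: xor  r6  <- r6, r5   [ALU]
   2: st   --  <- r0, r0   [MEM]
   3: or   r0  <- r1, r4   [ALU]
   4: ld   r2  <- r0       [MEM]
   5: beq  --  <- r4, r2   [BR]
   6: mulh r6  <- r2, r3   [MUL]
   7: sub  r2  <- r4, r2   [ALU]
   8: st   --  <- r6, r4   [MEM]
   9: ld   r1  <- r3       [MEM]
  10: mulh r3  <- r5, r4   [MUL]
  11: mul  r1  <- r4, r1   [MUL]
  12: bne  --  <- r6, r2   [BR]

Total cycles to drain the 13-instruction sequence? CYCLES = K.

[0] i0,i1  st xor  -- dual
[1] i2,i3  st or  -- dual
[2] i4  ld  -- RAW r2
[3] i5  beq  -- no-port BR/MUL
[4] i6,i7  mulh sub  -- dual
[5] i8  st  -- no-port MEM/MEM
[6] i9,i10  ld mulh  -- dual
[7] i11  mul  -- no-port MUL/BR
[8] i12  bne  -- tail

CYCLES = 9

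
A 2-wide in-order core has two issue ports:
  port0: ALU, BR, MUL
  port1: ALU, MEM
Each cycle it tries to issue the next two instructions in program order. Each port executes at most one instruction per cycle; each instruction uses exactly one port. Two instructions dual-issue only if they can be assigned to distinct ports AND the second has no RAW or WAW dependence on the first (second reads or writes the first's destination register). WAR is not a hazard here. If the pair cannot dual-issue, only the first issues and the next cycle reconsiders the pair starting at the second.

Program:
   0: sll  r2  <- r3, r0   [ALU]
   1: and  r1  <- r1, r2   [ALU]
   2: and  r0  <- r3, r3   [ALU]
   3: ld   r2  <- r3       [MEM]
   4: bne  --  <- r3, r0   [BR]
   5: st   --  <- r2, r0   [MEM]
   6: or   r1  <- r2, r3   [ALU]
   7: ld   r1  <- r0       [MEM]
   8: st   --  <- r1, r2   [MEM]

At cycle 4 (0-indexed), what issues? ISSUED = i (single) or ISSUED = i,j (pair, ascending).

  cy0 -> i0 (sll.ALU) RAW r2
  cy1 -> i1/i2 (and.ALU/and.ALU) dual
  cy2 -> i3/i4 (ld.MEM/bne.BR) dual
  cy3 -> i5/i6 (st.MEM/or.ALU) dual
  cy4 -> i7 (ld.MEM) no-port MEM/MEM
  cy5 -> i8 (st.MEM) tail

ISSUED = 7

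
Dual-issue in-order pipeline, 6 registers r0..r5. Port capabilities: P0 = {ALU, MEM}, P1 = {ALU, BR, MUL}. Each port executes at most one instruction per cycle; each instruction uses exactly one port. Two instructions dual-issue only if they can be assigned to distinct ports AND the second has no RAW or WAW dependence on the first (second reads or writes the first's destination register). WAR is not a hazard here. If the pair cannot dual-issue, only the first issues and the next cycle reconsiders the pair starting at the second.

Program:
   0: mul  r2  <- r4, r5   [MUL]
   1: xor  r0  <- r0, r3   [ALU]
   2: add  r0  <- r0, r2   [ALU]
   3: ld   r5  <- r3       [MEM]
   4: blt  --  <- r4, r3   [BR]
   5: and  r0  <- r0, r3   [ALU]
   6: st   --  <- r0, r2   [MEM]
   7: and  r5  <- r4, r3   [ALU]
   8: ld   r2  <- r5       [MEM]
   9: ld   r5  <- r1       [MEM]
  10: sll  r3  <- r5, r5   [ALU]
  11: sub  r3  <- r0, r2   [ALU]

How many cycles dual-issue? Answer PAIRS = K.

0. mul+xor @i0+i1  | pair
1. add+ld @i2+i3  | pair
2. blt+and @i4+i5  | pair
3. st+and @i6+i7  | pair
4. ld @i8  | no-port MEM/MEM
5. ld @i9  | RAW r5
6. sll @i10  | WAW r3
7. sub @i11  | tail

PAIRS = 4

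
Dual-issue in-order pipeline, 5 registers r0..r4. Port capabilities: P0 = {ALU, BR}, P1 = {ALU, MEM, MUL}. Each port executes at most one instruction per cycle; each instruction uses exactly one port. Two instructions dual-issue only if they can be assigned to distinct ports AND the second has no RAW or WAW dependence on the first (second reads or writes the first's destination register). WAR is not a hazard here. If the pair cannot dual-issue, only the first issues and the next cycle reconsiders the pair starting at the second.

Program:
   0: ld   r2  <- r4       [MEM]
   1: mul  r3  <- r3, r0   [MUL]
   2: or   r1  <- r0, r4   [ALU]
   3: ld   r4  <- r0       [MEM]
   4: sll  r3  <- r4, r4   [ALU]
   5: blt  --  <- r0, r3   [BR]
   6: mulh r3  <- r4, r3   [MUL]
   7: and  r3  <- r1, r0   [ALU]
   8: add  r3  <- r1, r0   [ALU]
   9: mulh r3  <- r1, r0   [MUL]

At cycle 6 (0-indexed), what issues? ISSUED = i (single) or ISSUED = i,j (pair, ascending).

c0: i0 ld.MEM  no-port MEM/MUL
c1: i1+i2 mul.MUL/or.ALU  2-wide
c2: i3 ld.MEM  RAW r4
c3: i4 sll.ALU  RAW r3
c4: i5+i6 blt.BR/mulh.MUL  2-wide
c5: i7 and.ALU  WAW r3
c6: i8 add.ALU  WAW r3
c7: i9 mulh.MUL  tail

ISSUED = 8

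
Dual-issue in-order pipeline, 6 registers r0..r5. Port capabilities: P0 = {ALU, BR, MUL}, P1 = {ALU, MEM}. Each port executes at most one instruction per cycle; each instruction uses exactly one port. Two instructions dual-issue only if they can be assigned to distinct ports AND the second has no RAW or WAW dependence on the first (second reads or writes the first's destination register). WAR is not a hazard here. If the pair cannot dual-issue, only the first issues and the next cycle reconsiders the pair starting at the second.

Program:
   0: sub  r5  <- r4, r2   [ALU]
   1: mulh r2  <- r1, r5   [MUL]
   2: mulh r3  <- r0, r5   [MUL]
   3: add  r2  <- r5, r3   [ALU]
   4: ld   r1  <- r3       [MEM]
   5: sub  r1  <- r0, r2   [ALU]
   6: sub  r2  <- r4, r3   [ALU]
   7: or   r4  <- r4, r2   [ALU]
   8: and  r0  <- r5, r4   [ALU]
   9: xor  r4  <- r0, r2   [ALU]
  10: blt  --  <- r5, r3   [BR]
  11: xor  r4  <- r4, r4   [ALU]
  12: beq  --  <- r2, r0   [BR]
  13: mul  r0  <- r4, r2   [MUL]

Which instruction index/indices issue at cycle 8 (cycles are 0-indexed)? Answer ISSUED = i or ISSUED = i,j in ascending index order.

0. sub.ALU @i0  | RAW r5
1. mulh.MUL @i1  | no-port MUL/MUL
2. mulh.MUL @i2  | RAW r3
3. add.ALU+ld.MEM @i3+i4  | 2-wide
4. sub.ALU+sub.ALU @i5+i6  | 2-wide
5. or.ALU @i7  | RAW r4
6. and.ALU @i8  | RAW r0
7. xor.ALU+blt.BR @i9+i10  | 2-wide
8. xor.ALU+beq.BR @i11+i12  | 2-wide
9. mul.MUL @i13  | tail

ISSUED = 11,12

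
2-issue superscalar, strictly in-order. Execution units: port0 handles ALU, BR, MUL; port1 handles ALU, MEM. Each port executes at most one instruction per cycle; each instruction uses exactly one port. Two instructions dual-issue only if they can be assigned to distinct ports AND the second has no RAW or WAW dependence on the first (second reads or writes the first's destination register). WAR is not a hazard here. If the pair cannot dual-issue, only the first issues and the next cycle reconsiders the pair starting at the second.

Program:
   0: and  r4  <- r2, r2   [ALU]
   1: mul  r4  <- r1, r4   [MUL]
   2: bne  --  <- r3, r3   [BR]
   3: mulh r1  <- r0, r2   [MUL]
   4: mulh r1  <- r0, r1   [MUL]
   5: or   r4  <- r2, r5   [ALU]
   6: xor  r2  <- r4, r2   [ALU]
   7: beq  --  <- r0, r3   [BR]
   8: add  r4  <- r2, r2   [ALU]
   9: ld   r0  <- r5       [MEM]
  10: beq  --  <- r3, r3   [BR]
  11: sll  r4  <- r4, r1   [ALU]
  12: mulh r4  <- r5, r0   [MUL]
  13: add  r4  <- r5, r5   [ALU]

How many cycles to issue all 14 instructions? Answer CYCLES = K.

CYCLES = 10

c0: i0 and.ALU  RAW+WAW r4
c1: i1 mul.MUL  no-port MUL/BR
c2: i2 bne.BR  no-port BR/MUL
c3: i3 mulh.MUL  no-port MUL/MUL
c4: i4,i5 mulh.MUL;or.ALU  2-wide
c5: i6,i7 xor.ALU;beq.BR  2-wide
c6: i8,i9 add.ALU;ld.MEM  2-wide
c7: i10,i11 beq.BR;sll.ALU  2-wide
c8: i12 mulh.MUL  WAW r4
c9: i13 add.ALU  tail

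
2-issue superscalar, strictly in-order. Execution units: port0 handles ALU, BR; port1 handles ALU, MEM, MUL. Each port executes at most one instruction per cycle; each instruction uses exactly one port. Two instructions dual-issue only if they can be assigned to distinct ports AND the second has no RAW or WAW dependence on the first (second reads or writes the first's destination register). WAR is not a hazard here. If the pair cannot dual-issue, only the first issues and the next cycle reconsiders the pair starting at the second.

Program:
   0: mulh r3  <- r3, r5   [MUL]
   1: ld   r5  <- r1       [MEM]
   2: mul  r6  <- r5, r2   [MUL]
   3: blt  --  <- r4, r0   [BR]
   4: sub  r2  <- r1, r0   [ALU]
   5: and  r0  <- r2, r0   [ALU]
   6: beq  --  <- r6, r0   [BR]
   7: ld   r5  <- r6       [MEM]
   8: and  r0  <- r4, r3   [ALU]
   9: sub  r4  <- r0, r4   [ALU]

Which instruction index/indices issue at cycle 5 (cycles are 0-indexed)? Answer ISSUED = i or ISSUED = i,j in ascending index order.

[0] i0  mulh  -- no-port MUL/MEM
[1] i1  ld  -- no-port MEM/MUL
[2] i2,i3  mul/blt  -- 2-wide
[3] i4  sub  -- RAW r2
[4] i5  and  -- RAW r0
[5] i6,i7  beq/ld  -- 2-wide
[6] i8  and  -- RAW r0
[7] i9  sub  -- tail

ISSUED = 6,7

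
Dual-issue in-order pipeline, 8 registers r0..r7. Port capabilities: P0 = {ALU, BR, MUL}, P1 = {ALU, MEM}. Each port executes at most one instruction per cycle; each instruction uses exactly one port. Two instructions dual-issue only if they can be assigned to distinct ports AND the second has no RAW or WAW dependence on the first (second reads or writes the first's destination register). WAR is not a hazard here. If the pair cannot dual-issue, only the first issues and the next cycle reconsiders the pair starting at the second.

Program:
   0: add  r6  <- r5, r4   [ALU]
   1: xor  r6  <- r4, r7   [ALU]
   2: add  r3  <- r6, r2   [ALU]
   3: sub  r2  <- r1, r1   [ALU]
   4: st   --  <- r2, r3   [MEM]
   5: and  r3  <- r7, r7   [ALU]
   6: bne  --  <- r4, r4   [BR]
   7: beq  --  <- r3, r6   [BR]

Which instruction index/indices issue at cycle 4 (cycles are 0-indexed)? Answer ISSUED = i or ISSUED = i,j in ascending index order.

[0] i0  add.ALU  -- WAW r6
[1] i1  xor.ALU  -- RAW r6
[2] i2+i3  add.ALU/sub.ALU  -- 2-wide
[3] i4+i5  st.MEM/and.ALU  -- 2-wide
[4] i6  bne.BR  -- no-port BR/BR
[5] i7  beq.BR  -- tail

ISSUED = 6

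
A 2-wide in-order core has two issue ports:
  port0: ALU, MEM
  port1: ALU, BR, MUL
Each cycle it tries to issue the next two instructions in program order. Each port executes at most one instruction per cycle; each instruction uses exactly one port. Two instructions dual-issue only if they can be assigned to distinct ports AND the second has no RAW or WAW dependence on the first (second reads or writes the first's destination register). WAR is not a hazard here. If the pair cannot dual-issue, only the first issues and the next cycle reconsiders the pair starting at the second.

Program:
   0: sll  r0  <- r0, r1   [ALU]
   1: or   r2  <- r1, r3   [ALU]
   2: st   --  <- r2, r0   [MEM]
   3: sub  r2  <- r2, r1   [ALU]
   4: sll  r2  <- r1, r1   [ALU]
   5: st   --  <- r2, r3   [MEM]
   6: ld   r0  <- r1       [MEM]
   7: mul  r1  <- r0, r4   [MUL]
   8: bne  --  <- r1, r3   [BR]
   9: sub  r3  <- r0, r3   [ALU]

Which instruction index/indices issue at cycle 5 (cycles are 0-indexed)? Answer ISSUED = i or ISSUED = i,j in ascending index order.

t=0 i0,i1:sll or ; dual
t=1 i2,i3:st sub ; dual
t=2 i4:sll ; RAW r2
t=3 i5:st ; no-port MEM/MEM
t=4 i6:ld ; RAW r0
t=5 i7:mul ; no-port MUL/BR
t=6 i8,i9:bne sub ; dual

ISSUED = 7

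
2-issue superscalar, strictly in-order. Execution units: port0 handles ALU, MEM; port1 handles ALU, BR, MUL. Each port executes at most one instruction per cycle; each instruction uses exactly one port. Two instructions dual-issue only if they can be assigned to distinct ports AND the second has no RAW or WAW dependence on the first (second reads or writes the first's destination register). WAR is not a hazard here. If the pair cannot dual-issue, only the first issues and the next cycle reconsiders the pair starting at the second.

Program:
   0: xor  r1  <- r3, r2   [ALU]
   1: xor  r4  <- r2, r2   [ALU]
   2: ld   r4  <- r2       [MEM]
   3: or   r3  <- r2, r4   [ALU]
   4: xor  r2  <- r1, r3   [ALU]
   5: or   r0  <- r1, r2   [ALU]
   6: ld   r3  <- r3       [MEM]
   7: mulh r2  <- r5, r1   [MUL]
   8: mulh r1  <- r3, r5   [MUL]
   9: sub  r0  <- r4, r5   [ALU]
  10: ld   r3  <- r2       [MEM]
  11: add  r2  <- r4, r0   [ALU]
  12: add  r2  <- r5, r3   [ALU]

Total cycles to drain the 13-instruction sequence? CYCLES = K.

CYCLES = 9

c0: i0/i1 xor.ALU xor.ALU  2-wide
c1: i2 ld.MEM  RAW r4
c2: i3 or.ALU  RAW r3
c3: i4 xor.ALU  RAW r2
c4: i5/i6 or.ALU ld.MEM  2-wide
c5: i7 mulh.MUL  no-port MUL/MUL
c6: i8/i9 mulh.MUL sub.ALU  2-wide
c7: i10/i11 ld.MEM add.ALU  2-wide
c8: i12 add.ALU  tail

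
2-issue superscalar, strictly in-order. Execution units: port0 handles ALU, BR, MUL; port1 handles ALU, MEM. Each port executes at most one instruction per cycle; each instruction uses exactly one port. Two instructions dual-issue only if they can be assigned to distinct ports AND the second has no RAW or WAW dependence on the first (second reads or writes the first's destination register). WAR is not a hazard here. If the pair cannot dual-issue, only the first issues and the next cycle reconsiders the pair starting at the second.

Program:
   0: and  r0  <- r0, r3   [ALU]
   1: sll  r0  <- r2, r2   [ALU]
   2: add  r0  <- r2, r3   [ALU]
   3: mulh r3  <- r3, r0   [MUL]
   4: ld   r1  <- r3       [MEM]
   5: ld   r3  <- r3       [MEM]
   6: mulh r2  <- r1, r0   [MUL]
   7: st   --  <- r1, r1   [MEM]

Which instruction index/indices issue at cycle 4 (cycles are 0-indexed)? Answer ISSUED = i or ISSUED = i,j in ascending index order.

ISSUED = 4

[0] i0  and  -- WAW r0
[1] i1  sll  -- WAW r0
[2] i2  add  -- RAW r0
[3] i3  mulh  -- RAW r3
[4] i4  ld  -- no-port MEM/MEM
[5] i5+i6  ld/mulh  -- dual
[6] i7  st  -- tail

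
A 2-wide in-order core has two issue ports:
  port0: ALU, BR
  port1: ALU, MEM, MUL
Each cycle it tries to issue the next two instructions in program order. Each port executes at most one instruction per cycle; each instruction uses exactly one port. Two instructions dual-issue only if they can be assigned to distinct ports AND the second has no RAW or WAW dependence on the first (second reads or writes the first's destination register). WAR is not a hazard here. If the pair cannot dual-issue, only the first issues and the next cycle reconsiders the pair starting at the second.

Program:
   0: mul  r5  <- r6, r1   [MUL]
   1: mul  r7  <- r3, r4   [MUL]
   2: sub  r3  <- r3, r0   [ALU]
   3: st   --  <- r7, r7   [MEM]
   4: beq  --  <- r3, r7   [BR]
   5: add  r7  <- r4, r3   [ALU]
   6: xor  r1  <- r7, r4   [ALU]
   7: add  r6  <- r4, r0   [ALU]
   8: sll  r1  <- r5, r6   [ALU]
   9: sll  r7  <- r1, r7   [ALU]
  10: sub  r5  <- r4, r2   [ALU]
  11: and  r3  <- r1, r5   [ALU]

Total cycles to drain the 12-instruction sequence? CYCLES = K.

  cy0 -> i0 (mul.MUL) no-port MUL/MUL
  cy1 -> i1/i2 (mul.MUL/sub.ALU) pair
  cy2 -> i3/i4 (st.MEM/beq.BR) pair
  cy3 -> i5 (add.ALU) RAW r7
  cy4 -> i6/i7 (xor.ALU/add.ALU) pair
  cy5 -> i8 (sll.ALU) RAW r1
  cy6 -> i9/i10 (sll.ALU/sub.ALU) pair
  cy7 -> i11 (and.ALU) tail

CYCLES = 8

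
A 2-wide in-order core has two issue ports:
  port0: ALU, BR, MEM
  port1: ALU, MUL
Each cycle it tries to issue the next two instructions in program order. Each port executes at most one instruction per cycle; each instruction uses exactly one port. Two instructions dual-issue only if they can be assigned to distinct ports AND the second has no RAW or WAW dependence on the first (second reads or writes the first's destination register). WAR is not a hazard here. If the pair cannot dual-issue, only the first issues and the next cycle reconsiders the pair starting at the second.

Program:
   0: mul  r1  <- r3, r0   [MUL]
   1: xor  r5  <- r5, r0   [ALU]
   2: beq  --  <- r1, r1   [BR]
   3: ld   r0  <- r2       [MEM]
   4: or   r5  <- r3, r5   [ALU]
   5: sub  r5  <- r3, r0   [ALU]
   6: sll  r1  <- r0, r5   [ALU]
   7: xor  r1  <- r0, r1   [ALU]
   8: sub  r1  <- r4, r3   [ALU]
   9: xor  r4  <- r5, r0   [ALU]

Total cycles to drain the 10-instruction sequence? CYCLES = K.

CYCLES = 7

t=0 i0,i1:mul.MUL/xor.ALU ; 2-wide
t=1 i2:beq.BR ; no-port BR/MEM
t=2 i3,i4:ld.MEM/or.ALU ; 2-wide
t=3 i5:sub.ALU ; RAW r5
t=4 i6:sll.ALU ; RAW+WAW r1
t=5 i7:xor.ALU ; WAW r1
t=6 i8,i9:sub.ALU/xor.ALU ; 2-wide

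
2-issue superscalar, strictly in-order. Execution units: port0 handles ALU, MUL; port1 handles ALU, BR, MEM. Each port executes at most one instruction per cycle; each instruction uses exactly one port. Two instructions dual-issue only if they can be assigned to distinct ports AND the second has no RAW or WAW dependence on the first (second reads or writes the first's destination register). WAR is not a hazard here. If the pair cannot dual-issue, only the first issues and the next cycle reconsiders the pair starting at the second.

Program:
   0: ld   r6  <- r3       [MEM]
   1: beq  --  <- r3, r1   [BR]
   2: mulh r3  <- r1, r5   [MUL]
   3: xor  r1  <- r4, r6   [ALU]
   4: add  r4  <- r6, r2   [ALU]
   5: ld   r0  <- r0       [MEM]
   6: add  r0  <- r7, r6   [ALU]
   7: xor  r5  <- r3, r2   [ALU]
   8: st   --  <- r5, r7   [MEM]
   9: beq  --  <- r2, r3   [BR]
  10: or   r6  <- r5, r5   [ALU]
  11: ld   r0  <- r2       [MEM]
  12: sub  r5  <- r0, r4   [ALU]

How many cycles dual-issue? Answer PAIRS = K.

  cy0 -> i0 (ld.MEM) no-port MEM/BR
  cy1 -> i1/i2 (beq.BR mulh.MUL) 2-wide
  cy2 -> i3/i4 (xor.ALU add.ALU) 2-wide
  cy3 -> i5 (ld.MEM) WAW r0
  cy4 -> i6/i7 (add.ALU xor.ALU) 2-wide
  cy5 -> i8 (st.MEM) no-port MEM/BR
  cy6 -> i9/i10 (beq.BR or.ALU) 2-wide
  cy7 -> i11 (ld.MEM) RAW r0
  cy8 -> i12 (sub.ALU) tail

PAIRS = 4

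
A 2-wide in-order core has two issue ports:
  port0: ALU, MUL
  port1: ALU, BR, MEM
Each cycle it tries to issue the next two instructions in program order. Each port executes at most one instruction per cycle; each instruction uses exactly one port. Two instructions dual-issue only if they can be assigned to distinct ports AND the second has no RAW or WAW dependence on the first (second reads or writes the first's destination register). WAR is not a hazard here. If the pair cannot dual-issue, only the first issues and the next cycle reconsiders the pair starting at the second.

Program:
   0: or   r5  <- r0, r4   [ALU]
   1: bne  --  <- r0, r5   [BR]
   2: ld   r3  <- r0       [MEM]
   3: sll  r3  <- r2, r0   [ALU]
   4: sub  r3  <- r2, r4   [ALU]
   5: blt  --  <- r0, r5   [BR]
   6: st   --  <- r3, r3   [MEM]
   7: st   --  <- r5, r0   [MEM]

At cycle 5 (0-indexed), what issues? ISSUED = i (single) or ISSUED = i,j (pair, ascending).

c0: i0 or  RAW r5
c1: i1 bne  no-port BR/MEM
c2: i2 ld  WAW r3
c3: i3 sll  WAW r3
c4: i4&i5 sub+blt  dual
c5: i6 st  no-port MEM/MEM
c6: i7 st  tail

ISSUED = 6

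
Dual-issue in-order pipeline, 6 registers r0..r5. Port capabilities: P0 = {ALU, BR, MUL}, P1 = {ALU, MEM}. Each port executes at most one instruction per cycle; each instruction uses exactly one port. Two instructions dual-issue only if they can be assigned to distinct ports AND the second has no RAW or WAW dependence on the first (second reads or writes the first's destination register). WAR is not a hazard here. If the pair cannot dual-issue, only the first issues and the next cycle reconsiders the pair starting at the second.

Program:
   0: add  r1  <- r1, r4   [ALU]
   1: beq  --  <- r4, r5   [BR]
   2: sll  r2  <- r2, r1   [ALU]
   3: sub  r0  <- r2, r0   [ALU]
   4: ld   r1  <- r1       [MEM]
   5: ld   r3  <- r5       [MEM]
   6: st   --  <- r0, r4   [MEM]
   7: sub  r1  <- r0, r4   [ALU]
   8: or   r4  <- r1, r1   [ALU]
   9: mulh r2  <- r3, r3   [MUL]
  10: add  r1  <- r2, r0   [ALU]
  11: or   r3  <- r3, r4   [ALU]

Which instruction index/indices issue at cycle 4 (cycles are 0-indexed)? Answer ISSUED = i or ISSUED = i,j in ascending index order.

[0] i0/i1  add beq  -- pair
[1] i2  sll  -- RAW r2
[2] i3/i4  sub ld  -- pair
[3] i5  ld  -- no-port MEM/MEM
[4] i6/i7  st sub  -- pair
[5] i8/i9  or mulh  -- pair
[6] i10/i11  add or  -- pair

ISSUED = 6,7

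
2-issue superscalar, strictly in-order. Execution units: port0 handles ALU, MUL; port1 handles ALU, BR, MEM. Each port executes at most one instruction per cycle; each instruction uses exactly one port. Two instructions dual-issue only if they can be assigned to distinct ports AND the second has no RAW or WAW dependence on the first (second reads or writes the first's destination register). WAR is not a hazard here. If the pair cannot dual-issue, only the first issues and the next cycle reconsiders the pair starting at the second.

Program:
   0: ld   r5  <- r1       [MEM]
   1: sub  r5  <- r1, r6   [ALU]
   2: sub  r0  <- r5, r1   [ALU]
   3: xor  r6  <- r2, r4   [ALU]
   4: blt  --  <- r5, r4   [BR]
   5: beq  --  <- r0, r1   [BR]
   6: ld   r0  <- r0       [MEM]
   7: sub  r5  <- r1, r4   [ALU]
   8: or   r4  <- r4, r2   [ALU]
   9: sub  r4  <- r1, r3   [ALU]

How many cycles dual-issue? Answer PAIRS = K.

PAIRS = 2

c0: i0 ld.MEM  WAW r5
c1: i1 sub.ALU  RAW r5
c2: i2/i3 sub.ALU xor.ALU  dual
c3: i4 blt.BR  no-port BR/BR
c4: i5 beq.BR  no-port BR/MEM
c5: i6/i7 ld.MEM sub.ALU  dual
c6: i8 or.ALU  WAW r4
c7: i9 sub.ALU  tail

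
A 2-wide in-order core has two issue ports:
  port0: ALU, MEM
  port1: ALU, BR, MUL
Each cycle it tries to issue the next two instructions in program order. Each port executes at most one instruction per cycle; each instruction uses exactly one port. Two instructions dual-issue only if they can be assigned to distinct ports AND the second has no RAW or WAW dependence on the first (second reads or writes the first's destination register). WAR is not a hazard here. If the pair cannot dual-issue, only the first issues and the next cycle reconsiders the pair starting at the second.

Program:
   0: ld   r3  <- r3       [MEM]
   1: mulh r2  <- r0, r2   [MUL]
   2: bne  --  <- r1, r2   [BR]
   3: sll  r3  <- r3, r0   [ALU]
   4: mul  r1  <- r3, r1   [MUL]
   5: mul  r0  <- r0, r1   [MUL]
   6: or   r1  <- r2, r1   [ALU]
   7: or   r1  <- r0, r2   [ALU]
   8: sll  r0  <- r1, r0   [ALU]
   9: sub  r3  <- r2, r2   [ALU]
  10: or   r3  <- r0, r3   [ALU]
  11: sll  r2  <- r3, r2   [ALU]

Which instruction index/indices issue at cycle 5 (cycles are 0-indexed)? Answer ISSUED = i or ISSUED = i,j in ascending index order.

ISSUED = 8,9

[0] i0/i1  ld;mulh  -- dual
[1] i2/i3  bne;sll  -- dual
[2] i4  mul  -- no-port MUL/MUL
[3] i5/i6  mul;or  -- dual
[4] i7  or  -- RAW r1
[5] i8/i9  sll;sub  -- dual
[6] i10  or  -- RAW r3
[7] i11  sll  -- tail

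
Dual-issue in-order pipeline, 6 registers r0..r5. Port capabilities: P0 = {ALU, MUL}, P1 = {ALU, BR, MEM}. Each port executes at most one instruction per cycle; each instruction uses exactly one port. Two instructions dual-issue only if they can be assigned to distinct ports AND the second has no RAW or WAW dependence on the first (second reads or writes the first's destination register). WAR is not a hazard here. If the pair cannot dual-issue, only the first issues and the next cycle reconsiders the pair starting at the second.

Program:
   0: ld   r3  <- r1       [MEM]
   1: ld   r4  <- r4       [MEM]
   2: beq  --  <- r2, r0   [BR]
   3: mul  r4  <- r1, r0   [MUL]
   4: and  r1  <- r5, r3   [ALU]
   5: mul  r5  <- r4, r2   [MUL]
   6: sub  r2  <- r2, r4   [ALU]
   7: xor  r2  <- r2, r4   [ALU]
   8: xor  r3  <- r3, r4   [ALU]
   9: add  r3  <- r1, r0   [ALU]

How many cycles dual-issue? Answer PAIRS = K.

  cy0 -> i0 (ld) no-port MEM/MEM
  cy1 -> i1 (ld) no-port MEM/BR
  cy2 -> i2+i3 (beq;mul) pair
  cy3 -> i4+i5 (and;mul) pair
  cy4 -> i6 (sub) RAW+WAW r2
  cy5 -> i7+i8 (xor;xor) pair
  cy6 -> i9 (add) tail

PAIRS = 3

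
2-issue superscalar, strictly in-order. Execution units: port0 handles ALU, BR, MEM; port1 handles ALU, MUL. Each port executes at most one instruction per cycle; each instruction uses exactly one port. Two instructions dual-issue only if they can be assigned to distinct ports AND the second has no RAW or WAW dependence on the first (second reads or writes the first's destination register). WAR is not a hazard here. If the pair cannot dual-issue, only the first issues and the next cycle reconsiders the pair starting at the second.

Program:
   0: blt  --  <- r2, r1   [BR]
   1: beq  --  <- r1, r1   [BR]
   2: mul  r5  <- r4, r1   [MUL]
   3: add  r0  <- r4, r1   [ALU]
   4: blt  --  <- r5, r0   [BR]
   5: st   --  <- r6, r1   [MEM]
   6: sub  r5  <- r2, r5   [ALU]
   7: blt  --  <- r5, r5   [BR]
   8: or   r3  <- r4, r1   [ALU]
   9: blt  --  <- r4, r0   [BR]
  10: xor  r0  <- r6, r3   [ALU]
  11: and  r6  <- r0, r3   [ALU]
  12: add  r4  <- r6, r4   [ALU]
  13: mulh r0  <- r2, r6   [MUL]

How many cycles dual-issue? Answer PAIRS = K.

#0 head=0: blt.BR i0 no-port BR/BR
#1 head=1: beq.BR;mul.MUL i1&i2 2-wide
#2 head=3: add.ALU i3 RAW r0
#3 head=4: blt.BR i4 no-port BR/MEM
#4 head=5: st.MEM;sub.ALU i5&i6 2-wide
#5 head=7: blt.BR;or.ALU i7&i8 2-wide
#6 head=9: blt.BR;xor.ALU i9&i10 2-wide
#7 head=11: and.ALU i11 RAW r6
#8 head=12: add.ALU;mulh.MUL i12&i13 2-wide

PAIRS = 5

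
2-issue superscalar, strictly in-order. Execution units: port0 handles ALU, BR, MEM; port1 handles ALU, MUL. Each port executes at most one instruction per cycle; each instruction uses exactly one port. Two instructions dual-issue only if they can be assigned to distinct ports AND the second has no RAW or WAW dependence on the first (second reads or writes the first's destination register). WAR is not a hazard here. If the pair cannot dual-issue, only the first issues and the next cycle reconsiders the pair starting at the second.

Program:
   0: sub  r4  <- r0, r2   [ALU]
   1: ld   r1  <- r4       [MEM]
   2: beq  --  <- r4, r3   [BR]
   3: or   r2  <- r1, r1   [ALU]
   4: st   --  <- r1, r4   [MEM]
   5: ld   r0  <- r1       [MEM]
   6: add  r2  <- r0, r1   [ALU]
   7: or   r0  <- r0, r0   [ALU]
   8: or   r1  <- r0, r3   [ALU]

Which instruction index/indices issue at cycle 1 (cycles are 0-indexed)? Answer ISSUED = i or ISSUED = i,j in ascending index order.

ISSUED = 1

t=0 i0:sub.ALU ; RAW r4
t=1 i1:ld.MEM ; no-port MEM/BR
t=2 i2&i3:beq.BR or.ALU ; 2-wide
t=3 i4:st.MEM ; no-port MEM/MEM
t=4 i5:ld.MEM ; RAW r0
t=5 i6&i7:add.ALU or.ALU ; 2-wide
t=6 i8:or.ALU ; tail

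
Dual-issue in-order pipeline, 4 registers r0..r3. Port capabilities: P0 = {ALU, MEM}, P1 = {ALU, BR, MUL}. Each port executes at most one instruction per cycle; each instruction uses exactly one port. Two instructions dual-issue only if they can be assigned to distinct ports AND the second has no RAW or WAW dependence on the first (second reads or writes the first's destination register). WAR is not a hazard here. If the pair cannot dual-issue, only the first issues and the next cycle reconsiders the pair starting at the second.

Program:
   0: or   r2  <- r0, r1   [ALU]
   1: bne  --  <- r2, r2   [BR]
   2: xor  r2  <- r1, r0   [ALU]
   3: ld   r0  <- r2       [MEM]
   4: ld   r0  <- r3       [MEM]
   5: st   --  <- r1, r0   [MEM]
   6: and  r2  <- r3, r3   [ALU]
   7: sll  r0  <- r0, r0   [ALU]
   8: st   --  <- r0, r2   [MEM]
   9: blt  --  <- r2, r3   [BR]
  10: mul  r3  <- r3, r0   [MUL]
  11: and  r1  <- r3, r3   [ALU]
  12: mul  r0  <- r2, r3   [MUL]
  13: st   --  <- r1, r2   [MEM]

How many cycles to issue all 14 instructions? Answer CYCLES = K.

CYCLES = 10

0. or.ALU @i0  | RAW r2
1. bne.BR;xor.ALU @i1&i2  | 2-wide
2. ld.MEM @i3  | no-port MEM/MEM
3. ld.MEM @i4  | no-port MEM/MEM
4. st.MEM;and.ALU @i5&i6  | 2-wide
5. sll.ALU @i7  | RAW r0
6. st.MEM;blt.BR @i8&i9  | 2-wide
7. mul.MUL @i10  | RAW r3
8. and.ALU;mul.MUL @i11&i12  | 2-wide
9. st.MEM @i13  | tail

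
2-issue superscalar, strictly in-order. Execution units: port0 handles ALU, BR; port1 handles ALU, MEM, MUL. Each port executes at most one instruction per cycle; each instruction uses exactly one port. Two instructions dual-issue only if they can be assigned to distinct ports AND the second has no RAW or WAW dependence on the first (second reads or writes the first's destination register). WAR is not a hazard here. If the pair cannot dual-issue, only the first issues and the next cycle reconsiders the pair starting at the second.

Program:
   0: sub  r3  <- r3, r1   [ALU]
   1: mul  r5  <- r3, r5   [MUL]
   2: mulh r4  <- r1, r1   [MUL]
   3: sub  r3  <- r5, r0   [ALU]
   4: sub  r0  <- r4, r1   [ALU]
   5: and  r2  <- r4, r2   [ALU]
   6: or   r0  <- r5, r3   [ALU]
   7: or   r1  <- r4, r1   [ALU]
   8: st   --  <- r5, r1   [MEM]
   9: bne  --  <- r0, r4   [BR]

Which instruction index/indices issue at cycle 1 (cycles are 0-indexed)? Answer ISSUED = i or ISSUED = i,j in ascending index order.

ISSUED = 1

0. sub @i0  | RAW r3
1. mul @i1  | no-port MUL/MUL
2. mulh+sub @i2+i3  | pair
3. sub+and @i4+i5  | pair
4. or+or @i6+i7  | pair
5. st+bne @i8+i9  | pair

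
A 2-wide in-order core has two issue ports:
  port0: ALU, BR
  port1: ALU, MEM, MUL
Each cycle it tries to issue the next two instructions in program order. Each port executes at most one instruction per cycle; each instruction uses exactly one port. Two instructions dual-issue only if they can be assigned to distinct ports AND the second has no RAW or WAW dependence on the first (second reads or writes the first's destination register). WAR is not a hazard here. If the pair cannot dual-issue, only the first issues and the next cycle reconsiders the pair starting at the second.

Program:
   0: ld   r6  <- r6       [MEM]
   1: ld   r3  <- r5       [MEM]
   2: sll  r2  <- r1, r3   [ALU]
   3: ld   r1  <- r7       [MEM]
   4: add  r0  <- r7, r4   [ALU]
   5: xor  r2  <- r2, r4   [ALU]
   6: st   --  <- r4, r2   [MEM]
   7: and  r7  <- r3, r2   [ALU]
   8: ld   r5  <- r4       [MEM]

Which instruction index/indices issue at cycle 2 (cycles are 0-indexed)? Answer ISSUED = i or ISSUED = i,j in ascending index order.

ISSUED = 2,3

0. ld.MEM @i0  | no-port MEM/MEM
1. ld.MEM @i1  | RAW r3
2. sll.ALU;ld.MEM @i2,i3  | dual
3. add.ALU;xor.ALU @i4,i5  | dual
4. st.MEM;and.ALU @i6,i7  | dual
5. ld.MEM @i8  | tail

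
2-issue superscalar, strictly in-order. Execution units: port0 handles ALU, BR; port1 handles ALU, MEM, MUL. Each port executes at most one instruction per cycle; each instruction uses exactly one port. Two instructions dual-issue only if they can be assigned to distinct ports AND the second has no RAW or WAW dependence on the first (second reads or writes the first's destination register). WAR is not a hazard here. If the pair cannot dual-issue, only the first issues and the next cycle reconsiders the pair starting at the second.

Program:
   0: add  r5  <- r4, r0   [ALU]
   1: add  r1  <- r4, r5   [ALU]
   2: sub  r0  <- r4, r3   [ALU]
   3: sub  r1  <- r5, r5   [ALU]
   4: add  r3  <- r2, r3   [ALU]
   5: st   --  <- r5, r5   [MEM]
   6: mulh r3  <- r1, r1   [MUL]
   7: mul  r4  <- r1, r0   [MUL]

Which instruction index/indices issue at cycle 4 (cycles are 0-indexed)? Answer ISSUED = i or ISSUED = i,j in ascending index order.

[0] i0  add.ALU  -- RAW r5
[1] i1&i2  add.ALU/sub.ALU  -- 2-wide
[2] i3&i4  sub.ALU/add.ALU  -- 2-wide
[3] i5  st.MEM  -- no-port MEM/MUL
[4] i6  mulh.MUL  -- no-port MUL/MUL
[5] i7  mul.MUL  -- tail

ISSUED = 6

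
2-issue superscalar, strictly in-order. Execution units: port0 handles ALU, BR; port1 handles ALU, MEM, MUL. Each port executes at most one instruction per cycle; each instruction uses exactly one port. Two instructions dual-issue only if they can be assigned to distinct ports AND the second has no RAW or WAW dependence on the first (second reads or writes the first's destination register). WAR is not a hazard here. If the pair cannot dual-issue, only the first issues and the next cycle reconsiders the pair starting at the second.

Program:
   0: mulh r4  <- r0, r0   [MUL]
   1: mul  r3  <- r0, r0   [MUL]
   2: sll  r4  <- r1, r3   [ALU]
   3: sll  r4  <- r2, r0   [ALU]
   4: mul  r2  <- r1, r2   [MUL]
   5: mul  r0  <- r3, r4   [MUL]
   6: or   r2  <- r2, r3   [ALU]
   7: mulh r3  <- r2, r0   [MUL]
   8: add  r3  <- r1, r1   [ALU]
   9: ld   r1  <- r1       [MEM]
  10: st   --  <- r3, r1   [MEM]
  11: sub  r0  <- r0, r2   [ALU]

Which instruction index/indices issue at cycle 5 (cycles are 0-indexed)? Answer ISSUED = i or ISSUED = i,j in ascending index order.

ISSUED = 7

[0] i0  mulh  -- no-port MUL/MUL
[1] i1  mul  -- RAW r3
[2] i2  sll  -- WAW r4
[3] i3+i4  sll/mul  -- dual
[4] i5+i6  mul/or  -- dual
[5] i7  mulh  -- WAW r3
[6] i8+i9  add/ld  -- dual
[7] i10+i11  st/sub  -- dual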